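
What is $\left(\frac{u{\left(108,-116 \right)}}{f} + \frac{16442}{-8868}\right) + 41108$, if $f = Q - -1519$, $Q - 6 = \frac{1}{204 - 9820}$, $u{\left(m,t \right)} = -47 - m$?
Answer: $\frac{296977217452381}{7224660574} \approx 41106.0$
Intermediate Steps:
$Q = \frac{57695}{9616}$ ($Q = 6 + \frac{1}{204 - 9820} = 6 + \frac{1}{-9616} = 6 - \frac{1}{9616} = \frac{57695}{9616} \approx 5.9999$)
$f = \frac{14664399}{9616}$ ($f = \frac{57695}{9616} - -1519 = \frac{57695}{9616} + 1519 = \frac{14664399}{9616} \approx 1525.0$)
$\left(\frac{u{\left(108,-116 \right)}}{f} + \frac{16442}{-8868}\right) + 41108 = \left(\frac{-47 - 108}{\frac{14664399}{9616}} + \frac{16442}{-8868}\right) + 41108 = \left(\left(-47 - 108\right) \frac{9616}{14664399} + 16442 \left(- \frac{1}{8868}\right)\right) + 41108 = \left(\left(-155\right) \frac{9616}{14664399} - \frac{8221}{4434}\right) + 41108 = \left(- \frac{1490480}{14664399} - \frac{8221}{4434}\right) + 41108 = - \frac{14129423611}{7224660574} + 41108 = \frac{296977217452381}{7224660574}$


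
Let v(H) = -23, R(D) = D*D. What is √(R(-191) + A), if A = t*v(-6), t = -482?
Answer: √47567 ≈ 218.10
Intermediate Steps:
R(D) = D²
A = 11086 (A = -482*(-23) = 11086)
√(R(-191) + A) = √((-191)² + 11086) = √(36481 + 11086) = √47567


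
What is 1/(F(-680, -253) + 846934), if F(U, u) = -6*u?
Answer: 1/848452 ≈ 1.1786e-6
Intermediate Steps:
1/(F(-680, -253) + 846934) = 1/(-6*(-253) + 846934) = 1/(1518 + 846934) = 1/848452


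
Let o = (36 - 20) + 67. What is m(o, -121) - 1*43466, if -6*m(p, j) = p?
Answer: -260879/6 ≈ -43480.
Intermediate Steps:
o = 83 (o = 16 + 67 = 83)
m(p, j) = -p/6
m(o, -121) - 1*43466 = -⅙*83 - 1*43466 = -83/6 - 43466 = -260879/6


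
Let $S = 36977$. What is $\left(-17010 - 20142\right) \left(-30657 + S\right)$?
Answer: $-234800640$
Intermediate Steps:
$\left(-17010 - 20142\right) \left(-30657 + S\right) = \left(-17010 - 20142\right) \left(-30657 + 36977\right) = \left(-37152\right) 6320 = -234800640$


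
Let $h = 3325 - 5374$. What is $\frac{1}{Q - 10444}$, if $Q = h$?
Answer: $- \frac{1}{12493} \approx -8.0045 \cdot 10^{-5}$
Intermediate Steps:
$h = -2049$ ($h = 3325 - 5374 = -2049$)
$Q = -2049$
$\frac{1}{Q - 10444} = \frac{1}{-2049 - 10444} = \frac{1}{-12493} = - \frac{1}{12493}$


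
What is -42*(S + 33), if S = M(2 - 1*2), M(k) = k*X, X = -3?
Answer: -1386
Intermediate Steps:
M(k) = -3*k (M(k) = k*(-3) = -3*k)
S = 0 (S = -3*(2 - 1*2) = -3*(2 - 2) = -3*0 = 0)
-42*(S + 33) = -42*(0 + 33) = -42*33 = -1386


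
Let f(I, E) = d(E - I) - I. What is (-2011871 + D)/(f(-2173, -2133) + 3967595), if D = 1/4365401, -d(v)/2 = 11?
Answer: -231121675665/456040346267 ≈ -0.50680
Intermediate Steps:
d(v) = -22 (d(v) = -2*11 = -22)
f(I, E) = -22 - I
D = 1/4365401 ≈ 2.2907e-7
(-2011871 + D)/(f(-2173, -2133) + 3967595) = (-2011871 + 1/4365401)/((-22 - 1*(-2173)) + 3967595) = -8782623675270/(4365401*((-22 + 2173) + 3967595)) = -8782623675270/(4365401*(2151 + 3967595)) = -8782623675270/4365401/3969746 = -8782623675270/4365401*1/3969746 = -231121675665/456040346267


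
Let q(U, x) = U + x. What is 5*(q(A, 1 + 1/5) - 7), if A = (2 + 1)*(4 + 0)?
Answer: 31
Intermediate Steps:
A = 12 (A = 3*4 = 12)
5*(q(A, 1 + 1/5) - 7) = 5*((12 + (1 + 1/5)) - 7) = 5*((12 + 6/5) - 7) = 5*(66/5 - 7) = 5*(31/5) = 31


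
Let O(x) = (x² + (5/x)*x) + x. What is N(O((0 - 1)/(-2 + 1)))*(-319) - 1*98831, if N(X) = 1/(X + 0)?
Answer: -692136/7 ≈ -98877.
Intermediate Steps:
O(x) = 5 + x + x² (O(x) = (x² + 5) + x = (5 + x²) + x = 5 + x + x²)
N(X) = 1/X
N(O((0 - 1)/(-2 + 1)))*(-319) - 1*98831 = -319/(5 + (0 - 1)/(-2 + 1) + ((0 - 1)/(-2 + 1))²) - 1*98831 = -319/(5 - 1/(-1) + (-1/(-1))²) - 98831 = -319/(5 - 1*(-1) + (-1*(-1))²) - 98831 = -319/(5 + 1 + 1²) - 98831 = -319/(5 + 1 + 1) - 98831 = -319/7 - 98831 = -692136/7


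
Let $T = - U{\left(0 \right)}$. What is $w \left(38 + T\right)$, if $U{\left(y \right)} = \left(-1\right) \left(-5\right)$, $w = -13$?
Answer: $-429$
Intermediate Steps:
$U{\left(y \right)} = 5$
$T = -5$ ($T = \left(-1\right) 5 = -5$)
$w \left(38 + T\right) = - 13 \left(38 - 5\right) = \left(-13\right) 33 = -429$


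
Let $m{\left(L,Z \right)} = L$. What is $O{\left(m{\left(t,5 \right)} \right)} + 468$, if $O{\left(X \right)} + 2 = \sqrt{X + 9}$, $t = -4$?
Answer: $466 + \sqrt{5} \approx 468.24$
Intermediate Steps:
$O{\left(X \right)} = -2 + \sqrt{9 + X}$ ($O{\left(X \right)} = -2 + \sqrt{X + 9} = -2 + \sqrt{9 + X}$)
$O{\left(m{\left(t,5 \right)} \right)} + 468 = \left(-2 + \sqrt{9 - 4}\right) + 468 = \left(-2 + \sqrt{5}\right) + 468 = 466 + \sqrt{5}$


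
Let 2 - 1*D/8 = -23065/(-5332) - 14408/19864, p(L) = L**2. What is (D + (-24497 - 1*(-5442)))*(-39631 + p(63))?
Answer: 2250677307731314/3309839 ≈ 6.8000e+8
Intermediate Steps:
D = -42377502/3309839 (D = 16 - 8*(-23065/(-5332) - 14408/19864) = 16 - 8*(-23065*(-1/5332) - 14408*1/19864) = 16 - 8*(23065/5332 - 1801/2483) = 16 - 8*47667463/13239356 = 16 - 95334926/3309839 = -42377502/3309839 ≈ -12.803)
(D + (-24497 - 1*(-5442)))*(-39631 + p(63)) = (-42377502/3309839 + (-24497 - 1*(-5442)))*(-39631 + 63**2) = (-42377502/3309839 + (-24497 + 5442))*(-39631 + 3969) = (-42377502/3309839 - 19055)*(-35662) = -63111359647/3309839*(-35662) = 2250677307731314/3309839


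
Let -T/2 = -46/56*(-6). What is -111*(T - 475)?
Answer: 376734/7 ≈ 53819.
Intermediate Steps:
T = -69/7 (T = -2*(-46/56)*(-6) = -2*(-46*1/56)*(-6) = -(-23)*(-6)/14 = -2*69/14 = -69/7 ≈ -9.8571)
-111*(T - 475) = -111*(-69/7 - 475) = -111*(-3394/7) = 376734/7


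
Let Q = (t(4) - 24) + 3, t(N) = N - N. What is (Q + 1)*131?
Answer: -2620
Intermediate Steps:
t(N) = 0
Q = -21 (Q = (0 - 24) + 3 = -24 + 3 = -21)
(Q + 1)*131 = (-21 + 1)*131 = -20*131 = -2620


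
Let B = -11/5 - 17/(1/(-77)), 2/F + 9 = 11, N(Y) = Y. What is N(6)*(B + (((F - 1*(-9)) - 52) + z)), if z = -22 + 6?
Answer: 37464/5 ≈ 7492.8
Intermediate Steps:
F = 1 (F = 2/(-9 + 11) = 2/2 = 2*(½) = 1)
z = -16
B = 6534/5 (B = -11*⅕ - 17/(-1/77) = -11/5 - 17*(-77) = -11/5 + 1309 = 6534/5 ≈ 1306.8)
N(6)*(B + (((F - 1*(-9)) - 52) + z)) = 6*(6534/5 + (((1 - 1*(-9)) - 52) - 16)) = 6*(6534/5 + (((1 + 9) - 52) - 16)) = 6*(6534/5 + ((10 - 52) - 16)) = 6*(6534/5 + (-42 - 16)) = 6*(6534/5 - 58) = 6*(6244/5) = 37464/5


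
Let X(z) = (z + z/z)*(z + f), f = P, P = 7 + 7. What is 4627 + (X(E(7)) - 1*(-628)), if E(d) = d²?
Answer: 8405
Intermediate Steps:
P = 14
f = 14
X(z) = (1 + z)*(14 + z) (X(z) = (z + z/z)*(z + 14) = (z + 1)*(14 + z) = (1 + z)*(14 + z))
4627 + (X(E(7)) - 1*(-628)) = 4627 + ((14 + (7²)² + 15*7²) - 1*(-628)) = 4627 + ((14 + 49² + 15*49) + 628) = 4627 + ((14 + 2401 + 735) + 628) = 4627 + (3150 + 628) = 4627 + 3778 = 8405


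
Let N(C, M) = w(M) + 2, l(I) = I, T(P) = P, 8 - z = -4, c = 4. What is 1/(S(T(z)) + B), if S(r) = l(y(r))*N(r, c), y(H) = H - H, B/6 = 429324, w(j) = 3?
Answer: 1/2575944 ≈ 3.8821e-7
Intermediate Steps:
z = 12 (z = 8 - 1*(-4) = 8 + 4 = 12)
B = 2575944 (B = 6*429324 = 2575944)
y(H) = 0
N(C, M) = 5 (N(C, M) = 3 + 2 = 5)
S(r) = 0 (S(r) = 0*5 = 0)
1/(S(T(z)) + B) = 1/(0 + 2575944) = 1/2575944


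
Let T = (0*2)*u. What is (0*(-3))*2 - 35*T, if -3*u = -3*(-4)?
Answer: 0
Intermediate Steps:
u = -4 (u = -(-1)*(-4) = -⅓*12 = -4)
T = 0 (T = (0*2)*(-4) = 0*(-4) = 0)
(0*(-3))*2 - 35*T = (0*(-3))*2 - 35*0 = 0*2 + 0 = 0 + 0 = 0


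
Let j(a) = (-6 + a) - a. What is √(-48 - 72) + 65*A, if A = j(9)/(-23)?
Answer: 390/23 + 2*I*√30 ≈ 16.957 + 10.954*I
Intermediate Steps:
j(a) = -6
A = 6/23 (A = -6/(-23) = -6*(-1/23) = 6/23 ≈ 0.26087)
√(-48 - 72) + 65*A = √(-48 - 72) + 65*(6/23) = √(-120) + 390/23 = 2*I*√30 + 390/23 = 390/23 + 2*I*√30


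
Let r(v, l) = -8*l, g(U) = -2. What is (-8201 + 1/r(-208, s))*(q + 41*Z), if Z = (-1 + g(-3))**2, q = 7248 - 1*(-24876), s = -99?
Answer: -70349413721/264 ≈ -2.6648e+8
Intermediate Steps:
q = 32124 (q = 7248 + 24876 = 32124)
Z = 9 (Z = (-1 - 2)**2 = (-3)**2 = 9)
(-8201 + 1/r(-208, s))*(q + 41*Z) = (-8201 + 1/(-8*(-99)))*(32124 + 41*9) = (-8201 + 1/792)*(32124 + 369) = (-8201 + 1/792)*32493 = -6495191/792*32493 = -70349413721/264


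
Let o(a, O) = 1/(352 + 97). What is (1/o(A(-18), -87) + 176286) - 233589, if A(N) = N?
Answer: -56854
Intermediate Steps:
o(a, O) = 1/449
(1/o(A(-18), -87) + 176286) - 233589 = (1/(1/449) + 176286) - 233589 = (449 + 176286) - 233589 = 176735 - 233589 = -56854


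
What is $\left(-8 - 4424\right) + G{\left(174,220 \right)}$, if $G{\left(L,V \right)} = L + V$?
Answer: $-4038$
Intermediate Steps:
$\left(-8 - 4424\right) + G{\left(174,220 \right)} = \left(-8 - 4424\right) + \left(174 + 220\right) = \left(-8 - 4424\right) + 394 = -4432 + 394 = -4038$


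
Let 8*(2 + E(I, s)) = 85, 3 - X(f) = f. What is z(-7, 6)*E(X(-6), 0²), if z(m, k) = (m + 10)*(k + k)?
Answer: 621/2 ≈ 310.50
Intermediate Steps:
z(m, k) = 2*k*(10 + m) (z(m, k) = (10 + m)*(2*k) = 2*k*(10 + m))
X(f) = 3 - f
E(I, s) = 69/8 (E(I, s) = -2 + (⅛)*85 = -2 + 85/8 = 69/8)
z(-7, 6)*E(X(-6), 0²) = (2*6*(10 - 7))*(69/8) = (2*6*3)*(69/8) = 36*(69/8) = 621/2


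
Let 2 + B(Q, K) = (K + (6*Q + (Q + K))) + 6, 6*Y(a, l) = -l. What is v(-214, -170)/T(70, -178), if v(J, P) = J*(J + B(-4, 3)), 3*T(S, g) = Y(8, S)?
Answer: -446832/35 ≈ -12767.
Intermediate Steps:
Y(a, l) = -l/6 (Y(a, l) = (-l)/6 = -l/6)
T(S, g) = -S/18 (T(S, g) = (-S/6)/3 = -S/18)
B(Q, K) = 4 + 2*K + 7*Q (B(Q, K) = -2 + ((K + (6*Q + (Q + K))) + 6) = -2 + ((K + (6*Q + (K + Q))) + 6) = -2 + ((K + (K + 7*Q)) + 6) = -2 + ((2*K + 7*Q) + 6) = -2 + (6 + 2*K + 7*Q) = 4 + 2*K + 7*Q)
v(J, P) = J*(-18 + J) (v(J, P) = J*(J + (4 + 2*3 + 7*(-4))) = J*(J + (4 + 6 - 28)) = J*(J - 18) = J*(-18 + J))
v(-214, -170)/T(70, -178) = (-214*(-18 - 214))/((-1/18*70)) = (-214*(-232))/(-35/9) = 49648*(-9/35) = -446832/35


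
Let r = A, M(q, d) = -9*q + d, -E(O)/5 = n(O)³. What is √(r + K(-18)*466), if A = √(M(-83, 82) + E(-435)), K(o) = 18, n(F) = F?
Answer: √(8388 + 2*√102891301) ≈ 169.34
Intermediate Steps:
E(O) = -5*O³
M(q, d) = d - 9*q
A = 2*√102891301 (A = √((82 - 9*(-83)) - 5*(-435)³) = √((82 + 747) - 5*(-82312875)) = √(829 + 411564375) = √411565204 = 2*√102891301 ≈ 20287.)
r = 2*√102891301 ≈ 20287.
√(r + K(-18)*466) = √(2*√102891301 + 18*466) = √(2*√102891301 + 8388) = √(8388 + 2*√102891301)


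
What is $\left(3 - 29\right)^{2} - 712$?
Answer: $-36$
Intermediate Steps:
$\left(3 - 29\right)^{2} - 712 = \left(-26\right)^{2} - 712 = 676 - 712 = -36$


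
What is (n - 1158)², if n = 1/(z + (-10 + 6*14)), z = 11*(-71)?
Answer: 670281151849/499849 ≈ 1.3410e+6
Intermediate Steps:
z = -781
n = -1/707 (n = 1/(-781 + (-10 + 6*14)) = 1/(-781 + (-10 + 84)) = 1/(-781 + 74) = 1/(-707) = -1/707 ≈ -0.0014144)
(n - 1158)² = (-1/707 - 1158)² = (-818707/707)² = 670281151849/499849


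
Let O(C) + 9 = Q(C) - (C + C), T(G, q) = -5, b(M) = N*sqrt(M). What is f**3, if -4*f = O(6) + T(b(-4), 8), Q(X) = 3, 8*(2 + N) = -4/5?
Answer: 12167/64 ≈ 190.11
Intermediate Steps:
N = -21/10 (N = -2 + (-4/5)/8 = -2 + (-4*1/5)/8 = -2 + (1/8)*(-4/5) = -2 - 1/10 = -21/10 ≈ -2.1000)
b(M) = -21*sqrt(M)/10
O(C) = -6 - 2*C (O(C) = -9 + (3 - (C + C)) = -9 + (3 - 2*C) = -6 - 2*C)
f = 23/4 (f = -((-6 - 2*6) - 5)/4 = -((-6 - 12) - 5)/4 = -(-18 - 5)/4 = -1/4*(-23) = 23/4 ≈ 5.7500)
f**3 = (23/4)**3 = 12167/64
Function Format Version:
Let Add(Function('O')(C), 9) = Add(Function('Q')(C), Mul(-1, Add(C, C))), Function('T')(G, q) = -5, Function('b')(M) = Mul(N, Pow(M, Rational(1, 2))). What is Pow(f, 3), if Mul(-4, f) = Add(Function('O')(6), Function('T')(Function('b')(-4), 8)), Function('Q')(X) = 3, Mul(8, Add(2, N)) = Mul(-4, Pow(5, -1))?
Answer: Rational(12167, 64) ≈ 190.11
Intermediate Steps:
N = Rational(-21, 10) (N = Add(-2, Mul(Rational(1, 8), Mul(-4, Pow(5, -1)))) = Add(-2, Mul(Rational(1, 8), Mul(-4, Rational(1, 5)))) = Add(-2, Mul(Rational(1, 8), Rational(-4, 5))) = Add(-2, Rational(-1, 10)) = Rational(-21, 10) ≈ -2.1000)
Function('b')(M) = Mul(Rational(-21, 10), Pow(M, Rational(1, 2)))
Function('O')(C) = Add(-6, Mul(-2, C)) (Function('O')(C) = Add(-9, Add(3, Mul(-1, Add(C, C)))) = Add(-9, Add(3, Mul(-1, Mul(2, C)))) = Add(-9, Add(3, Mul(-2, C))) = Add(-6, Mul(-2, C)))
f = Rational(23, 4) (f = Mul(Rational(-1, 4), Add(Add(-6, Mul(-2, 6)), -5)) = Mul(Rational(-1, 4), Add(Add(-6, -12), -5)) = Mul(Rational(-1, 4), Add(-18, -5)) = Mul(Rational(-1, 4), -23) = Rational(23, 4) ≈ 5.7500)
Pow(f, 3) = Pow(Rational(23, 4), 3) = Rational(12167, 64)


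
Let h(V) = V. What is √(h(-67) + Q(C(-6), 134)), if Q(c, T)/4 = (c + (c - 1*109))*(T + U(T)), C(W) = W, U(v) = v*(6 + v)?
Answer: I*√9144763 ≈ 3024.0*I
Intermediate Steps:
Q(c, T) = 4*(-109 + 2*c)*(T + T*(6 + T)) (Q(c, T) = 4*((c + (c - 1*109))*(T + T*(6 + T))) = 4*((c + (c - 109))*(T + T*(6 + T))) = 4*((c + (-109 + c))*(T + T*(6 + T))) = 4*((-109 + 2*c)*(T + T*(6 + T))) = 4*(-109 + 2*c)*(T + T*(6 + T)))
√(h(-67) + Q(C(-6), 134)) = √(-67 + 4*134*(-763 - 109*134 + 14*(-6) + 2*134*(-6))) = √(-67 + 4*134*(-763 - 14606 - 84 - 1608)) = √(-67 + 4*134*(-17061)) = √(-67 - 9144696) = √(-9144763) = I*√9144763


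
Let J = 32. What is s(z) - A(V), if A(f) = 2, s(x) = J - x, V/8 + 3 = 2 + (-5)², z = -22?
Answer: 52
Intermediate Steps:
V = 192 (V = -24 + 8*(2 + (-5)²) = -24 + 8*(2 + 25) = -24 + 8*27 = -24 + 216 = 192)
s(x) = 32 - x
s(z) - A(V) = (32 - 1*(-22)) - 1*2 = (32 + 22) - 2 = 54 - 2 = 52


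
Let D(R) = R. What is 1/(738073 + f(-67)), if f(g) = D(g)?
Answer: 1/738006 ≈ 1.3550e-6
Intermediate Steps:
f(g) = g
1/(738073 + f(-67)) = 1/(738073 - 67) = 1/738006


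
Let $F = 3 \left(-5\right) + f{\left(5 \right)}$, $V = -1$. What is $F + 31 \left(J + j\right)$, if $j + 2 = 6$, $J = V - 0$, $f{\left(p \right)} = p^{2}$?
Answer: $103$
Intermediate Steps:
$J = -1$ ($J = -1 - 0 = -1 + 0 = -1$)
$j = 4$ ($j = -2 + 6 = 4$)
$F = 10$ ($F = 3 \left(-5\right) + 5^{2} = -15 + 25 = 10$)
$F + 31 \left(J + j\right) = 10 + 31 \left(-1 + 4\right) = 10 + 31 \cdot 3 = 10 + 93 = 103$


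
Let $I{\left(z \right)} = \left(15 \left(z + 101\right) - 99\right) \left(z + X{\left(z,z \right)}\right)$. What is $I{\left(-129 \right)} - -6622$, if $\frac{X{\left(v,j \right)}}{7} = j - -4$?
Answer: $527698$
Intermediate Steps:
$X{\left(v,j \right)} = 28 + 7 j$ ($X{\left(v,j \right)} = 7 \left(j - -4\right) = 7 \left(j + 4\right) = 7 \left(4 + j\right) = 28 + 7 j$)
$I{\left(z \right)} = \left(28 + 8 z\right) \left(1416 + 15 z\right)$ ($I{\left(z \right)} = \left(15 \left(z + 101\right) - 99\right) \left(z + \left(28 + 7 z\right)\right) = \left(15 \left(101 + z\right) - 99\right) \left(28 + 8 z\right) = \left(\left(1515 + 15 z\right) - 99\right) \left(28 + 8 z\right) = \left(1416 + 15 z\right) \left(28 + 8 z\right) = \left(28 + 8 z\right) \left(1416 + 15 z\right)$)
$I{\left(-129 \right)} - -6622 = \left(39648 + 120 \left(-129\right)^{2} + 11748 \left(-129\right)\right) - -6622 = \left(39648 + 120 \cdot 16641 - 1515492\right) + 6622 = \left(39648 + 1996920 - 1515492\right) + 6622 = 521076 + 6622 = 527698$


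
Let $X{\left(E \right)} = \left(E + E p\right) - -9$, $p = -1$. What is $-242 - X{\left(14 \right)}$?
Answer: $-251$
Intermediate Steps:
$X{\left(E \right)} = 9$ ($X{\left(E \right)} = \left(E + E \left(-1\right)\right) - -9 = \left(E - E\right) + 9 = 0 + 9 = 9$)
$-242 - X{\left(14 \right)} = -242 - 9 = -251$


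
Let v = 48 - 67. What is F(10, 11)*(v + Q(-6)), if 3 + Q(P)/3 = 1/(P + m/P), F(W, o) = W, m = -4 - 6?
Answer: -3730/13 ≈ -286.92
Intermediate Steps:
m = -10
v = -19
Q(P) = -9 + 3/(P - 10/P)
F(10, 11)*(v + Q(-6)) = 10*(-19 + 3*(30 - 6 - 3*(-6)²)/(-10 + (-6)²)) = 10*(-19 + 3*(30 - 6 - 3*36)/(-10 + 36)) = 10*(-19 + 3*(30 - 6 - 108)/26) = 10*(-19 + 3*(1/26)*(-84)) = 10*(-19 - 126/13) = 10*(-373/13) = -3730/13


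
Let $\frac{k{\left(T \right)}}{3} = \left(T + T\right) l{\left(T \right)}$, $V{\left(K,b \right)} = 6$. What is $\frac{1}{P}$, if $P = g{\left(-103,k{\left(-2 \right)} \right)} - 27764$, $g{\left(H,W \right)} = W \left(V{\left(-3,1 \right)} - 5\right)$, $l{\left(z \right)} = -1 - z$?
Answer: $- \frac{1}{27776} \approx -3.6002 \cdot 10^{-5}$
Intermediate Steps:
$k{\left(T \right)} = 6 T \left(-1 - T\right)$ ($k{\left(T \right)} = 3 \left(T + T\right) \left(-1 - T\right) = 3 \cdot 2 T \left(-1 - T\right) = 6 T \left(-1 - T\right)$)
$g{\left(H,W \right)} = W$ ($g{\left(H,W \right)} = W \left(6 - 5\right) = W 1 = W$)
$P = -27776$ ($P = \left(-6\right) \left(-2\right) \left(1 - 2\right) - 27764 = \left(-6\right) \left(-2\right) \left(-1\right) - 27764 = -12 - 27764 = -27776$)
$\frac{1}{P} = \frac{1}{-27776} = - \frac{1}{27776}$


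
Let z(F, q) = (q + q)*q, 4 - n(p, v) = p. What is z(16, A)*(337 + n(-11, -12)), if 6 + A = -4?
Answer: 70400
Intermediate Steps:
A = -10 (A = -6 - 4 = -10)
n(p, v) = 4 - p
z(F, q) = 2*q² (z(F, q) = (2*q)*q = 2*q²)
z(16, A)*(337 + n(-11, -12)) = (2*(-10)²)*(337 + (4 - 1*(-11))) = (2*100)*(337 + (4 + 11)) = 200*(337 + 15) = 200*352 = 70400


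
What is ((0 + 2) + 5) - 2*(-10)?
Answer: 27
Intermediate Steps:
((0 + 2) + 5) - 2*(-10) = (2 + 5) + 20 = 7 + 20 = 27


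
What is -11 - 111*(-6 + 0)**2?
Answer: -4007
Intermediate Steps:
-11 - 111*(-6 + 0)**2 = -11 - 111*(-6)**2 = -11 - 111*36 = -11 - 3996 = -4007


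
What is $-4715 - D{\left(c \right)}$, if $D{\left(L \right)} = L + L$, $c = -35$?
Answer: $-4645$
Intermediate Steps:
$D{\left(L \right)} = 2 L$
$-4715 - D{\left(c \right)} = -4715 - 2 \left(-35\right) = -4715 - -70 = -4715 + 70 = -4645$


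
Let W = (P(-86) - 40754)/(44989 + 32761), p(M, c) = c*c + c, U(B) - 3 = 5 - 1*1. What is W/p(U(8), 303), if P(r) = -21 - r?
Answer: -13563/2387236000 ≈ -5.6815e-6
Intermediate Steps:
U(B) = 7 (U(B) = 3 + (5 - 1*1) = 3 + (5 - 1) = 3 + 4 = 7)
p(M, c) = c + c**2 (p(M, c) = c**2 + c = c + c**2)
W = -40689/77750 (W = ((-21 - 1*(-86)) - 40754)/(44989 + 32761) = ((-21 + 86) - 40754)/77750 = (65 - 40754)*(1/77750) = -40689*1/77750 = -40689/77750 ≈ -0.52333)
W/p(U(8), 303) = -40689*1/(303*(1 + 303))/77750 = -40689/(77750*(303*304)) = -40689/77750/92112 = -40689/77750*1/92112 = -13563/2387236000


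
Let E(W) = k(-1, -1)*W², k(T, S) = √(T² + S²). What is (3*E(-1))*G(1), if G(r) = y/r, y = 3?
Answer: 9*√2 ≈ 12.728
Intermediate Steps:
k(T, S) = √(S² + T²)
G(r) = 3/r
E(W) = √2*W² (E(W) = √((-1)² + (-1)²)*W² = √(1 + 1)*W² = √2*W²)
(3*E(-1))*G(1) = (3*(√2*(-1)²))*(3/1) = (3*(√2*1))*(3*1) = (3*√2)*3 = 9*√2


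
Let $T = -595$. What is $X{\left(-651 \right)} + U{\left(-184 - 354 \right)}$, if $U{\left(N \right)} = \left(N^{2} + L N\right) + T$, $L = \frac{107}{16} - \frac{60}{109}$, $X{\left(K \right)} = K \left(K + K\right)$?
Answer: $\frac{988106165}{872} \approx 1.1332 \cdot 10^{6}$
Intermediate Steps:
$X{\left(K \right)} = 2 K^{2}$ ($X{\left(K \right)} = K 2 K = 2 K^{2}$)
$L = \frac{10703}{1744}$ ($L = 107 \cdot \frac{1}{16} - \frac{60}{109} = \frac{107}{16} - \frac{60}{109} = \frac{10703}{1744} \approx 6.137$)
$U{\left(N \right)} = -595 + N^{2} + \frac{10703 N}{1744}$ ($U{\left(N \right)} = \left(N^{2} + \frac{10703 N}{1744}\right) - 595 = -595 + N^{2} + \frac{10703 N}{1744}$)
$X{\left(-651 \right)} + U{\left(-184 - 354 \right)} = 2 \left(-651\right)^{2} + \left(-595 + \left(-184 - 354\right)^{2} + \frac{10703 \left(-184 - 354\right)}{1744}\right) = 2 \cdot 423801 + \left(-595 + \left(-538\right)^{2} + \frac{10703}{1744} \left(-538\right)\right) = 847602 - - \frac{248997221}{872} = 847602 + \frac{248997221}{872} = \frac{988106165}{872}$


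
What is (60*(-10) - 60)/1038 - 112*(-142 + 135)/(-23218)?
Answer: -1344806/2008357 ≈ -0.66961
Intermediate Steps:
(60*(-10) - 60)/1038 - 112*(-142 + 135)/(-23218) = (-600 - 60)*(1/1038) - 112*(-7)*(-1/23218) = -660*1/1038 + 784*(-1/23218) = -110/173 - 392/11609 = -1344806/2008357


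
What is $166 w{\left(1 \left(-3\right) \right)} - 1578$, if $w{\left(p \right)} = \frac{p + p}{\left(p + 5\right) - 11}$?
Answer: $- \frac{4402}{3} \approx -1467.3$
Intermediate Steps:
$w{\left(p \right)} = \frac{2 p}{-6 + p}$ ($w{\left(p \right)} = \frac{2 p}{\left(5 + p\right) - 11} = \frac{2 p}{-6 + p}$)
$166 w{\left(1 \left(-3\right) \right)} - 1578 = 166 \frac{2 \cdot 1 \left(-3\right)}{-6 + 1 \left(-3\right)} - 1578 = 166 \cdot 2 \left(-3\right) \frac{1}{-6 - 3} - 1578 = 166 \cdot 2 \left(-3\right) \frac{1}{-9} - 1578 = 166 \cdot 2 \left(-3\right) \left(- \frac{1}{9}\right) - 1578 = 166 \cdot \frac{2}{3} - 1578 = \frac{332}{3} - 1578 = - \frac{4402}{3}$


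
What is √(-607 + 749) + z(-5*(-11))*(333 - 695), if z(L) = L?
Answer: -19910 + √142 ≈ -19898.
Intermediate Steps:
√(-607 + 749) + z(-5*(-11))*(333 - 695) = √(-607 + 749) + (-5*(-11))*(333 - 695) = √142 + 55*(-362) = √142 - 19910 = -19910 + √142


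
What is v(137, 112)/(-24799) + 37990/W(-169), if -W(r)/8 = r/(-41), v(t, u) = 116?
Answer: -19313415621/16764124 ≈ -1152.1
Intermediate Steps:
W(r) = 8*r/41 (W(r) = -8*r/(-41) = -8*r*(-1)/41 = -(-8)*r/41 = 8*r/41)
v(137, 112)/(-24799) + 37990/W(-169) = 116/(-24799) + 37990/(((8/41)*(-169))) = 116*(-1/24799) + 37990/(-1352/41) = -116/24799 + 37990*(-41/1352) = -116/24799 - 778795/676 = -19313415621/16764124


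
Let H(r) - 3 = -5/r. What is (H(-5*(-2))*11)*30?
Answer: 825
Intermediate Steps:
H(r) = 3 - 5/r
(H(-5*(-2))*11)*30 = ((3 - 5/((-5*(-2))))*11)*30 = ((3 - 5/10)*11)*30 = ((3 - 5*1/10)*11)*30 = ((3 - 1/2)*11)*30 = ((5/2)*11)*30 = (55/2)*30 = 825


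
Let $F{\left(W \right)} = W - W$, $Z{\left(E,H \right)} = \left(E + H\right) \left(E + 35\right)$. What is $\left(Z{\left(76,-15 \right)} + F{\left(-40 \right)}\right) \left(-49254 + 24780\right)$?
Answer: $-165713454$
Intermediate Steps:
$Z{\left(E,H \right)} = \left(35 + E\right) \left(E + H\right)$ ($Z{\left(E,H \right)} = \left(E + H\right) \left(35 + E\right) = \left(35 + E\right) \left(E + H\right)$)
$F{\left(W \right)} = 0$
$\left(Z{\left(76,-15 \right)} + F{\left(-40 \right)}\right) \left(-49254 + 24780\right) = \left(\left(76^{2} + 35 \cdot 76 + 35 \left(-15\right) + 76 \left(-15\right)\right) + 0\right) \left(-49254 + 24780\right) = \left(\left(5776 + 2660 - 525 - 1140\right) + 0\right) \left(-24474\right) = \left(6771 + 0\right) \left(-24474\right) = 6771 \left(-24474\right) = -165713454$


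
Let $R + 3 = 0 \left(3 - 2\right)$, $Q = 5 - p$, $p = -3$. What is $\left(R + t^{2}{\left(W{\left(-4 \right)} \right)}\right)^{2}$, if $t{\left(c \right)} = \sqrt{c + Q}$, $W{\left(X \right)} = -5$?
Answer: $0$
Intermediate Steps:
$Q = 8$ ($Q = 5 - -3 = 5 + 3 = 8$)
$t{\left(c \right)} = \sqrt{8 + c}$ ($t{\left(c \right)} = \sqrt{c + 8} = \sqrt{8 + c}$)
$R = -3$ ($R = -3 + 0 \left(3 - 2\right) = -3 + 0 \cdot 1 = -3 + 0 = -3$)
$\left(R + t^{2}{\left(W{\left(-4 \right)} \right)}\right)^{2} = \left(-3 + \left(\sqrt{8 - 5}\right)^{2}\right)^{2} = \left(-3 + \left(\sqrt{3}\right)^{2}\right)^{2} = \left(-3 + 3\right)^{2} = 0^{2} = 0$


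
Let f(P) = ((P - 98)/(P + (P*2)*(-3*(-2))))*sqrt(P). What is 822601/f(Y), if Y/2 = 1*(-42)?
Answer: -822601*I*sqrt(21)/7 ≈ -5.3852e+5*I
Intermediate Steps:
Y = -84 (Y = 2*(1*(-42)) = 2*(-42) = -84)
f(P) = (-98 + P)/(13*sqrt(P)) (f(P) = ((-98 + P)/(P + (2*P)*6))*sqrt(P) = ((-98 + P)/(P + 12*P))*sqrt(P) = ((-98 + P)/((13*P)))*sqrt(P) = ((-98 + P)*(1/(13*P)))*sqrt(P) = ((-98 + P)/(13*P))*sqrt(P) = (-98 + P)/(13*sqrt(P)))
822601/f(Y) = 822601/(((-98 - 84)/(13*sqrt(-84)))) = 822601/(((1/13)*(-I*sqrt(21)/42)*(-182))) = 822601/((I*sqrt(21)/3)) = 822601*(-I*sqrt(21)/7) = -822601*I*sqrt(21)/7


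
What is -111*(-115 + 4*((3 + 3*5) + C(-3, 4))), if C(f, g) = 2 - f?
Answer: 2553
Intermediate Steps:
-111*(-115 + 4*((3 + 3*5) + C(-3, 4))) = -111*(-115 + 4*((3 + 3*5) + (2 - 1*(-3)))) = -111*(-115 + 4*((3 + 15) + (2 + 3))) = -111*(-115 + 4*(18 + 5)) = -111*(-115 + 4*23) = -111*(-115 + 92) = -111*(-23) = 2553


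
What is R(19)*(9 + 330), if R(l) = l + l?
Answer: 12882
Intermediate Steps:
R(l) = 2*l
R(19)*(9 + 330) = (2*19)*(9 + 330) = 38*339 = 12882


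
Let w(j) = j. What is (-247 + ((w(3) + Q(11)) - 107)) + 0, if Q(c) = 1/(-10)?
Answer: -3511/10 ≈ -351.10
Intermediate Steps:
Q(c) = -⅒
(-247 + ((w(3) + Q(11)) - 107)) + 0 = (-247 + ((3 - ⅒) - 107)) + 0 = (-247 + (29/10 - 107)) + 0 = (-247 - 1041/10) + 0 = -3511/10 + 0 = -3511/10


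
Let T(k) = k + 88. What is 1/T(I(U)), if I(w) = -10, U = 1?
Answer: 1/78 ≈ 0.012821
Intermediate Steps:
T(k) = 88 + k
1/T(I(U)) = 1/(88 - 10) = 1/78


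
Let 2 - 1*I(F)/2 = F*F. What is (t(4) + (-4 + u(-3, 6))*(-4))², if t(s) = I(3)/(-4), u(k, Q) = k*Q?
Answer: 33489/4 ≈ 8372.3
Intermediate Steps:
u(k, Q) = Q*k
I(F) = 4 - 2*F² (I(F) = 4 - 2*F*F = 4 - 2*F²)
t(s) = 7/2 (t(s) = (4 - 2*3²)/(-4) = (4 - 2*9)*(-¼) = (4 - 18)*(-¼) = -14*(-¼) = 7/2)
(t(4) + (-4 + u(-3, 6))*(-4))² = (7/2 + (-4 + 6*(-3))*(-4))² = (7/2 + (-4 - 18)*(-4))² = (7/2 - 22*(-4))² = (7/2 + 88)² = (183/2)² = 33489/4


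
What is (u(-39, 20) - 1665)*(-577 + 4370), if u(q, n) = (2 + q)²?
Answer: -1122728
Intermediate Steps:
(u(-39, 20) - 1665)*(-577 + 4370) = ((2 - 39)² - 1665)*(-577 + 4370) = ((-37)² - 1665)*3793 = (1369 - 1665)*3793 = -296*3793 = -1122728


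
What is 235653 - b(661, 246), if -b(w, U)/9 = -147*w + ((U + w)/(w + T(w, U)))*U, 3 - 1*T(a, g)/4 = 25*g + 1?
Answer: -1698925272/2659 ≈ -6.3893e+5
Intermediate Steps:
T(a, g) = 8 - 100*g (T(a, g) = 12 - 4*(25*g + 1) = 12 - 4*(1 + 25*g) = 12 + (-4 - 100*g) = 8 - 100*g)
b(w, U) = 1323*w - 9*U*(U + w)/(8 + w - 100*U) (b(w, U) = -9*(-147*w + ((U + w)/(w + (8 - 100*U)))*U) = -9*(-147*w + ((U + w)/(8 + w - 100*U))*U) = -9*(-147*w + U*(U + w)/(8 + w - 100*U)) = 1323*w - 9*U*(U + w)/(8 + w - 100*U))
235653 - b(661, 246) = 235653 - 9*(-1*246² + 147*661² + 1176*661 - 14701*246*661)/(8 + 661 - 100*246) = 235653 - 9*(-1*60516 + 147*436921 + 777336 - 2390470806)/(8 + 661 - 24600) = 235653 - 9*(-60516 + 64227387 + 777336 - 2390470806)/(-23931) = 235653 - 9*(-1)*(-2325526599)/23931 = 235653 - 1*2325526599/2659 = 235653 - 2325526599/2659 = -1698925272/2659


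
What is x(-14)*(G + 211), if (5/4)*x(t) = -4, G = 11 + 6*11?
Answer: -4608/5 ≈ -921.60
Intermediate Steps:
G = 77 (G = 11 + 66 = 77)
x(t) = -16/5 (x(t) = (⅘)*(-4) = -16/5)
x(-14)*(G + 211) = -16*(77 + 211)/5 = -16/5*288 = -4608/5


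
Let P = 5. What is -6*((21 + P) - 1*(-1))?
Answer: -162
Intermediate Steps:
-6*((21 + P) - 1*(-1)) = -6*((21 + 5) - 1*(-1)) = -6*(26 + 1) = -6*27 = -162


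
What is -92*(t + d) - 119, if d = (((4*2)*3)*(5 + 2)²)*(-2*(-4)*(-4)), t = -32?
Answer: 3464969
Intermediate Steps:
d = -37632 (d = ((8*3)*7²)*(8*(-4)) = (24*49)*(-32) = 1176*(-32) = -37632)
-92*(t + d) - 119 = -92*(-32 - 37632) - 119 = -92*(-37664) - 119 = 3465088 - 119 = 3464969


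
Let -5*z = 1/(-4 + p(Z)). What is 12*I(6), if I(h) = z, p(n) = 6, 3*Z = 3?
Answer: -6/5 ≈ -1.2000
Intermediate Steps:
Z = 1 (Z = (⅓)*3 = 1)
z = -⅒ (z = -1/(5*(-4 + 6)) = -⅕/2 = -⅕*½ = -⅒ ≈ -0.10000)
I(h) = -⅒
12*I(6) = 12*(-⅒) = -6/5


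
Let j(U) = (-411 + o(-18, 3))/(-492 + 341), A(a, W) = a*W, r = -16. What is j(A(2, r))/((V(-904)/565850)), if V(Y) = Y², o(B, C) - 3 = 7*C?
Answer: 109491975/61699808 ≈ 1.7746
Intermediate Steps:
A(a, W) = W*a
o(B, C) = 3 + 7*C
j(U) = 387/151 (j(U) = (-411 + (3 + 7*3))/(-492 + 341) = (-411 + (3 + 21))/(-151) = (-411 + 24)*(-1/151) = -387*(-1/151) = 387/151)
j(A(2, r))/((V(-904)/565850)) = 387/(151*(((-904)²/565850))) = 387/(151*((817216*(1/565850)))) = 387/(151*(408608/282925)) = (387/151)*(282925/408608) = 109491975/61699808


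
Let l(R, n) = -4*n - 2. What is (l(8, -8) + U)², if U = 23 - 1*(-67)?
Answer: 14400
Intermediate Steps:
l(R, n) = -2 - 4*n
U = 90 (U = 23 + 67 = 90)
(l(8, -8) + U)² = ((-2 - 4*(-8)) + 90)² = ((-2 + 32) + 90)² = (30 + 90)² = 120² = 14400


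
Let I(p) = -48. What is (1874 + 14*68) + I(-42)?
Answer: 2778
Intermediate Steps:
(1874 + 14*68) + I(-42) = (1874 + 14*68) - 48 = (1874 + 952) - 48 = 2826 - 48 = 2778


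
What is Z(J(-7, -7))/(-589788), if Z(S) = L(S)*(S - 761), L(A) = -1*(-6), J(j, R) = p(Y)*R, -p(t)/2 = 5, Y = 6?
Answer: 691/98298 ≈ 0.0070296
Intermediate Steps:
p(t) = -10 (p(t) = -2*5 = -10)
J(j, R) = -10*R
L(A) = 6
Z(S) = -4566 + 6*S (Z(S) = 6*(S - 761) = 6*(-761 + S) = -4566 + 6*S)
Z(J(-7, -7))/(-589788) = (-4566 + 6*(-10*(-7)))/(-589788) = (-4566 + 6*70)*(-1/589788) = (-4566 + 420)*(-1/589788) = -4146*(-1/589788) = 691/98298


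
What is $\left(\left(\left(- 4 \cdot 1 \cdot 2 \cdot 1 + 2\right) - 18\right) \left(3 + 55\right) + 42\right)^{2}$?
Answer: $1822500$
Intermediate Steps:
$\left(\left(\left(- 4 \cdot 1 \cdot 2 \cdot 1 + 2\right) - 18\right) \left(3 + 55\right) + 42\right)^{2} = \left(\left(\left(- 4 \cdot 2 \cdot 1 + 2\right) - 18\right) 58 + 42\right)^{2} = \left(\left(\left(\left(-4\right) 2 + 2\right) - 18\right) 58 + 42\right)^{2} = \left(\left(\left(-8 + 2\right) - 18\right) 58 + 42\right)^{2} = \left(\left(-6 - 18\right) 58 + 42\right)^{2} = \left(\left(-24\right) 58 + 42\right)^{2} = \left(-1392 + 42\right)^{2} = \left(-1350\right)^{2} = 1822500$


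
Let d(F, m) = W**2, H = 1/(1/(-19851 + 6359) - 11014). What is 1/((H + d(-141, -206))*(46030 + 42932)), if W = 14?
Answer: 148600889/2591085928019424 ≈ 5.7351e-8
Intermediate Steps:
H = -13492/148600889 (H = 1/(1/(-13492) - 11014) = 1/(-1/13492 - 11014) = 1/(-148600889/13492) = -13492/148600889 ≈ -9.0793e-5)
d(F, m) = 196 (d(F, m) = 14**2 = 196)
1/((H + d(-141, -206))*(46030 + 42932)) = 1/((-13492/148600889 + 196)*(46030 + 42932)) = 1/((29125760752/148600889)*88962) = 1/(2591085928019424/148600889) = 148600889/2591085928019424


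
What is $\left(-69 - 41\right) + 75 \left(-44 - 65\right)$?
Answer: $-8285$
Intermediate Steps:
$\left(-69 - 41\right) + 75 \left(-44 - 65\right) = -110 + 75 \left(-109\right) = -110 - 8175 = -8285$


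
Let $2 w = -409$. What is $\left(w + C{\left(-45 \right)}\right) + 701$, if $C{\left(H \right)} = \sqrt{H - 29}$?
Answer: $\frac{993}{2} + i \sqrt{74} \approx 496.5 + 8.6023 i$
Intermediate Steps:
$C{\left(H \right)} = \sqrt{-29 + H}$
$w = - \frac{409}{2}$ ($w = \frac{1}{2} \left(-409\right) = - \frac{409}{2} \approx -204.5$)
$\left(w + C{\left(-45 \right)}\right) + 701 = \left(- \frac{409}{2} + \sqrt{-29 - 45}\right) + 701 = \left(- \frac{409}{2} + \sqrt{-74}\right) + 701 = \left(- \frac{409}{2} + i \sqrt{74}\right) + 701 = \frac{993}{2} + i \sqrt{74}$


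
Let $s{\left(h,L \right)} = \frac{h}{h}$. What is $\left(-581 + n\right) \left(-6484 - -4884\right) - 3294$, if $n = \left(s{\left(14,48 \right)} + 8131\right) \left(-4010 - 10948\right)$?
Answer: $194622455906$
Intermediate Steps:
$s{\left(h,L \right)} = 1$
$n = -121638456$ ($n = \left(1 + 8131\right) \left(-4010 - 10948\right) = 8132 \left(-14958\right) = -121638456$)
$\left(-581 + n\right) \left(-6484 - -4884\right) - 3294 = \left(-581 - 121638456\right) \left(-6484 - -4884\right) - 3294 = - 121639037 \left(-6484 + 4884\right) - 3294 = \left(-121639037\right) \left(-1600\right) - 3294 = 194622459200 - 3294 = 194622455906$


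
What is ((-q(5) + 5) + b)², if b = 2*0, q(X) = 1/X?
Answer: 576/25 ≈ 23.040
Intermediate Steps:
b = 0
((-q(5) + 5) + b)² = ((-1/5 + 5) + 0)² = ((-1*⅕ + 5) + 0)² = ((-⅕ + 5) + 0)² = (24/5 + 0)² = (24/5)² = 576/25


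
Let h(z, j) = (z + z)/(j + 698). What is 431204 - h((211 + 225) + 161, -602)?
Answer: 6899065/16 ≈ 4.3119e+5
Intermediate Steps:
h(z, j) = 2*z/(698 + j) (h(z, j) = (2*z)/(698 + j) = 2*z/(698 + j))
431204 - h((211 + 225) + 161, -602) = 431204 - 2*((211 + 225) + 161)/(698 - 602) = 431204 - 2*(436 + 161)/96 = 431204 - 2*597/96 = 431204 - 1*199/16 = 431204 - 199/16 = 6899065/16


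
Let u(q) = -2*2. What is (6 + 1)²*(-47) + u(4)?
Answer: -2307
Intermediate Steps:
u(q) = -4
(6 + 1)²*(-47) + u(4) = (6 + 1)²*(-47) - 4 = 7²*(-47) - 4 = 49*(-47) - 4 = -2303 - 4 = -2307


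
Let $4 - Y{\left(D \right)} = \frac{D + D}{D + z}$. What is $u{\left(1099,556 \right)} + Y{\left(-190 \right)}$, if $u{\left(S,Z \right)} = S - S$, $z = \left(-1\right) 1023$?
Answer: $\frac{4472}{1213} \approx 3.6867$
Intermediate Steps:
$z = -1023$
$u{\left(S,Z \right)} = 0$
$Y{\left(D \right)} = 4 - \frac{2 D}{-1023 + D}$ ($Y{\left(D \right)} = 4 - \frac{D + D}{D - 1023} = 4 - \frac{2 D}{-1023 + D}$)
$u{\left(1099,556 \right)} + Y{\left(-190 \right)} = 0 + \frac{2 \left(-2046 - 190\right)}{-1023 - 190} = 0 + 2 \frac{1}{-1213} \left(-2236\right) = 0 + 2 \left(- \frac{1}{1213}\right) \left(-2236\right) = 0 + \frac{4472}{1213} = \frac{4472}{1213}$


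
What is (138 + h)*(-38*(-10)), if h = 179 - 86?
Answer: 87780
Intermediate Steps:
h = 93
(138 + h)*(-38*(-10)) = (138 + 93)*(-38*(-10)) = 231*380 = 87780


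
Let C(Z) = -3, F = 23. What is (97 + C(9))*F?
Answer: 2162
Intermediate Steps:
(97 + C(9))*F = (97 - 3)*23 = 94*23 = 2162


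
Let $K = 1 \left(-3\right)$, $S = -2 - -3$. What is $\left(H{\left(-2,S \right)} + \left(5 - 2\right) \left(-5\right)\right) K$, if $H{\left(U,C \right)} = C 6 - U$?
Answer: $21$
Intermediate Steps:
$S = 1$ ($S = -2 + 3 = 1$)
$K = -3$
$H{\left(U,C \right)} = - U + 6 C$ ($H{\left(U,C \right)} = 6 C - U = - U + 6 C$)
$\left(H{\left(-2,S \right)} + \left(5 - 2\right) \left(-5\right)\right) K = \left(\left(\left(-1\right) \left(-2\right) + 6 \cdot 1\right) + \left(5 - 2\right) \left(-5\right)\right) \left(-3\right) = \left(\left(2 + 6\right) + 3 \left(-5\right)\right) \left(-3\right) = \left(8 - 15\right) \left(-3\right) = \left(-7\right) \left(-3\right) = 21$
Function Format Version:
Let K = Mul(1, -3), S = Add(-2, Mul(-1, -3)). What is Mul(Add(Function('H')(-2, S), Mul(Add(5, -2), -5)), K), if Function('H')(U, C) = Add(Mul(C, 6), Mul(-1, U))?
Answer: 21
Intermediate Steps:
S = 1 (S = Add(-2, 3) = 1)
K = -3
Function('H')(U, C) = Add(Mul(-1, U), Mul(6, C)) (Function('H')(U, C) = Add(Mul(6, C), Mul(-1, U)) = Add(Mul(-1, U), Mul(6, C)))
Mul(Add(Function('H')(-2, S), Mul(Add(5, -2), -5)), K) = Mul(Add(Add(Mul(-1, -2), Mul(6, 1)), Mul(Add(5, -2), -5)), -3) = Mul(Add(Add(2, 6), Mul(3, -5)), -3) = Mul(Add(8, -15), -3) = Mul(-7, -3) = 21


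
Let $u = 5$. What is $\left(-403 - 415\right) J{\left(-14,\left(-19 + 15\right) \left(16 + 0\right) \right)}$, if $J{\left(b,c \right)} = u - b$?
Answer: $-15542$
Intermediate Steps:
$J{\left(b,c \right)} = 5 - b$
$\left(-403 - 415\right) J{\left(-14,\left(-19 + 15\right) \left(16 + 0\right) \right)} = \left(-403 - 415\right) \left(5 - -14\right) = - 818 \left(5 + 14\right) = \left(-818\right) 19 = -15542$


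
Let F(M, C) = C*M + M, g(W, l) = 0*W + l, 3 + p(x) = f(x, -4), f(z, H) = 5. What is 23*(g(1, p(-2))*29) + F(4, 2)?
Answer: 1346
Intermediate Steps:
p(x) = 2 (p(x) = -3 + 5 = 2)
g(W, l) = l (g(W, l) = 0 + l = l)
F(M, C) = M + C*M
23*(g(1, p(-2))*29) + F(4, 2) = 23*(2*29) + 4*(1 + 2) = 23*58 + 4*3 = 1334 + 12 = 1346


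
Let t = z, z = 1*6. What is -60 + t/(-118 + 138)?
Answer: -597/10 ≈ -59.700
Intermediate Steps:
z = 6
t = 6
-60 + t/(-118 + 138) = -60 + 6/(-118 + 138) = -60 + 6/20 = -60 + (1/20)*6 = -60 + 3/10 = -597/10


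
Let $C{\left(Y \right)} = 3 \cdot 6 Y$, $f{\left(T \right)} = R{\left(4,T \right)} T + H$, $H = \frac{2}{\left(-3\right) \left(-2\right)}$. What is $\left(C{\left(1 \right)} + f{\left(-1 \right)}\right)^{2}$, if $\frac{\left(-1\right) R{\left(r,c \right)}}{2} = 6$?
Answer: $\frac{8281}{9} \approx 920.11$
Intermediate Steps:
$R{\left(r,c \right)} = -12$ ($R{\left(r,c \right)} = \left(-2\right) 6 = -12$)
$H = \frac{1}{3}$ ($H = \frac{2}{6} = 2 \cdot \frac{1}{6} = \frac{1}{3} \approx 0.33333$)
$f{\left(T \right)} = \frac{1}{3} - 12 T$ ($f{\left(T \right)} = - 12 T + \frac{1}{3} = \frac{1}{3} - 12 T$)
$C{\left(Y \right)} = 18 Y$
$\left(C{\left(1 \right)} + f{\left(-1 \right)}\right)^{2} = \left(18 \cdot 1 + \left(\frac{1}{3} - -12\right)\right)^{2} = \left(18 + \left(\frac{1}{3} + 12\right)\right)^{2} = \left(18 + \frac{37}{3}\right)^{2} = \left(\frac{91}{3}\right)^{2} = \frac{8281}{9}$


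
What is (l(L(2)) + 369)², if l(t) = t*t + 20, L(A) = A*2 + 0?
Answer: 164025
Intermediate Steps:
L(A) = 2*A (L(A) = 2*A + 0 = 2*A)
l(t) = 20 + t² (l(t) = t² + 20 = 20 + t²)
(l(L(2)) + 369)² = ((20 + (2*2)²) + 369)² = ((20 + 4²) + 369)² = ((20 + 16) + 369)² = (36 + 369)² = 405² = 164025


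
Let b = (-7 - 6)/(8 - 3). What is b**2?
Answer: 169/25 ≈ 6.7600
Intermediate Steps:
b = -13/5 ≈ -2.6000
b**2 = (-13/5)**2 = 169/25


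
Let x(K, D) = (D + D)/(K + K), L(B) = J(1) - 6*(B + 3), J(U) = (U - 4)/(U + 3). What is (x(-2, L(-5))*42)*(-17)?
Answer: 16065/4 ≈ 4016.3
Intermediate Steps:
J(U) = (-4 + U)/(3 + U)
L(B) = -75/4 - 6*B (L(B) = (-4 + 1)/(3 + 1) - 6*(B + 3) = -3/4 - 6*(3 + B) = (¼)*(-3) - (18 + 6*B) = -¾ + (-18 - 6*B) = -75/4 - 6*B)
x(K, D) = D/K (x(K, D) = (2*D)/((2*K)) = (2*D)*(1/(2*K)) = D/K)
(x(-2, L(-5))*42)*(-17) = (((-75/4 - 6*(-5))/(-2))*42)*(-17) = (((-75/4 + 30)*(-½))*42)*(-17) = (((45/4)*(-½))*42)*(-17) = -45/8*42*(-17) = -945/4*(-17) = 16065/4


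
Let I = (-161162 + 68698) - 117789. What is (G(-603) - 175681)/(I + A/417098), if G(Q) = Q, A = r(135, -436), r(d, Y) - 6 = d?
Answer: 73527703832/87696105653 ≈ 0.83844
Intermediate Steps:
r(d, Y) = 6 + d
A = 141 (A = 6 + 135 = 141)
I = -210253 (I = -92464 - 117789 = -210253)
(G(-603) - 175681)/(I + A/417098) = (-603 - 175681)/(-210253 + 141/417098) = -176284/(-210253 + 141*(1/417098)) = -176284/(-210253 + 141/417098) = -176284/(-87696105653/417098) = -176284*(-417098/87696105653) = 73527703832/87696105653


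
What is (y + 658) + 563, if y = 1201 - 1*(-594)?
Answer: 3016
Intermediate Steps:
y = 1795 (y = 1201 + 594 = 1795)
(y + 658) + 563 = (1795 + 658) + 563 = 2453 + 563 = 3016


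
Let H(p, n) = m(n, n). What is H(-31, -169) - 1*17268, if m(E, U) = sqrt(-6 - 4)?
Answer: -17268 + I*sqrt(10) ≈ -17268.0 + 3.1623*I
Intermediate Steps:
m(E, U) = I*sqrt(10) (m(E, U) = sqrt(-10) = I*sqrt(10))
H(p, n) = I*sqrt(10)
H(-31, -169) - 1*17268 = I*sqrt(10) - 1*17268 = I*sqrt(10) - 17268 = -17268 + I*sqrt(10)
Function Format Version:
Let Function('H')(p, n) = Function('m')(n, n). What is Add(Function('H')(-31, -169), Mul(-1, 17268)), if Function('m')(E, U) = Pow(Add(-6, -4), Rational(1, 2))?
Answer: Add(-17268, Mul(I, Pow(10, Rational(1, 2)))) ≈ Add(-17268., Mul(3.1623, I))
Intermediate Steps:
Function('m')(E, U) = Mul(I, Pow(10, Rational(1, 2))) (Function('m')(E, U) = Pow(-10, Rational(1, 2)) = Mul(I, Pow(10, Rational(1, 2))))
Function('H')(p, n) = Mul(I, Pow(10, Rational(1, 2)))
Add(Function('H')(-31, -169), Mul(-1, 17268)) = Add(Mul(I, Pow(10, Rational(1, 2))), Mul(-1, 17268)) = Add(Mul(I, Pow(10, Rational(1, 2))), -17268) = Add(-17268, Mul(I, Pow(10, Rational(1, 2))))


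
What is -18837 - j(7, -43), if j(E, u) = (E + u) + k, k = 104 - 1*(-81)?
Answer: -18986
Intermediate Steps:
k = 185 (k = 104 + 81 = 185)
j(E, u) = 185 + E + u (j(E, u) = (E + u) + 185 = 185 + E + u)
-18837 - j(7, -43) = -18837 - (185 + 7 - 43) = -18837 - 1*149 = -18837 - 149 = -18986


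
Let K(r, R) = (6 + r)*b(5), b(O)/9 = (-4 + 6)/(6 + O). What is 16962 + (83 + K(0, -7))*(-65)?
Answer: 120217/11 ≈ 10929.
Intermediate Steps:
b(O) = 18/(6 + O) (b(O) = 9*((-4 + 6)/(6 + O)) = 9*(2/(6 + O)) = 18/(6 + O))
K(r, R) = 108/11 + 18*r/11 (K(r, R) = (6 + r)*(18/(6 + 5)) = (6 + r)*(18/11) = 108/11 + 18*r/11)
16962 + (83 + K(0, -7))*(-65) = 16962 + (83 + (108/11 + (18/11)*0))*(-65) = 16962 + (83 + (108/11 + 0))*(-65) = 16962 + (83 + 108/11)*(-65) = 16962 + (1021/11)*(-65) = 16962 - 66365/11 = 120217/11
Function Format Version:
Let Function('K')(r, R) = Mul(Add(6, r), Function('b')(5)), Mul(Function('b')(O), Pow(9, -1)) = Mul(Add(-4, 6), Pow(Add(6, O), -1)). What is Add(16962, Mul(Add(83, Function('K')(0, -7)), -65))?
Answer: Rational(120217, 11) ≈ 10929.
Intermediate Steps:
Function('b')(O) = Mul(18, Pow(Add(6, O), -1)) (Function('b')(O) = Mul(9, Mul(Add(-4, 6), Pow(Add(6, O), -1))) = Mul(9, Mul(2, Pow(Add(6, O), -1))) = Mul(18, Pow(Add(6, O), -1)))
Function('K')(r, R) = Add(Rational(108, 11), Mul(Rational(18, 11), r)) (Function('K')(r, R) = Mul(Add(6, r), Mul(18, Pow(Add(6, 5), -1))) = Mul(Add(6, r), Mul(18, Pow(11, -1))) = Mul(Add(6, r), Mul(18, Rational(1, 11))) = Mul(Add(6, r), Rational(18, 11)) = Add(Rational(108, 11), Mul(Rational(18, 11), r)))
Add(16962, Mul(Add(83, Function('K')(0, -7)), -65)) = Add(16962, Mul(Add(83, Add(Rational(108, 11), Mul(Rational(18, 11), 0))), -65)) = Add(16962, Mul(Add(83, Add(Rational(108, 11), 0)), -65)) = Add(16962, Mul(Add(83, Rational(108, 11)), -65)) = Add(16962, Mul(Rational(1021, 11), -65)) = Add(16962, Rational(-66365, 11)) = Rational(120217, 11)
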